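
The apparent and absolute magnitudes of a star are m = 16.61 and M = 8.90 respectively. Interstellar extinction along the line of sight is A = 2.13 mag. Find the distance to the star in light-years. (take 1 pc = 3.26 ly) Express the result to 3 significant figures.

d ≈ 426 ly

m − M = 5 log₁₀(d/10 pc) + A  ⇒  16.61 − (8.90) − 2.13 = 5 log₁₀(d/10)
5.580 = 5 log₁₀(d/10)
log₁₀ d = (m − M − A)/5 + 1 = 2.1160
d = 10^2.1160 = 130.6 pc
= 425.8 ly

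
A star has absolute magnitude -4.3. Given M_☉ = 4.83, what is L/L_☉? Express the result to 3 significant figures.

L/L_☉ ≈ 4490

M − M_☉ = -4.3 − 4.83 = -9.130
L/L_☉ = 10^(−0.4 (M − M_☉)) = 10^3.652 = 4487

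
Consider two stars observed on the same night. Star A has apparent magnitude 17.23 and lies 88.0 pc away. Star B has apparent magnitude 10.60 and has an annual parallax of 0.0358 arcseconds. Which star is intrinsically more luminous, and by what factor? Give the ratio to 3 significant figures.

Star B is more luminous, by a factor of 45.2.

Star A: M = m − 5 log₁₀ d + 5 = 17.23 − 5·1.9445 + 5 = 12.508
Star B: d = 1/p = 1/0.0358″ = 27.93 pc
Star B: M = m − 5 log₁₀ d + 5 = 10.60 − 5·1.4461 + 5 = 8.369
ΔM = M_A − M_B = 12.508 − (8.369) = 4.138; smaller M is more luminous → Star B.
L ratio = 10^(0.4 |ΔM|) = 10^1.655 = 45.21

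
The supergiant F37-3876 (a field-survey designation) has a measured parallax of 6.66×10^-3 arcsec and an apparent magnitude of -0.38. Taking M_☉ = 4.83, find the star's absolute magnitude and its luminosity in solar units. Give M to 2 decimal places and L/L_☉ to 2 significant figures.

M ≈ -6.26; L/L_☉ ≈ 27000

d = 1/p = 1/6.66×10^-3″ = 150.2 pc
M = m − 5 log₁₀ d + 5 = -0.38 − 5·2.1765 + 5 = -6.263
M − M_☉ = -6.263 − 4.83 = -11.093
L/L_☉ = 10^(−0.4 × -11.093) = 27360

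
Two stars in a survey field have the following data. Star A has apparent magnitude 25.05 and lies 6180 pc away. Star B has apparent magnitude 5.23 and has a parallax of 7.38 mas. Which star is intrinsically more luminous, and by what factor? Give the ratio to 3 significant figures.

Star A: M = m − 5 log₁₀ d + 5 = 25.05 − 5·3.7910 + 5 = 11.095
Star B: p = 7.38 mas = 7.38×10^-3″ → d = 1/p = 135.5 pc
Star B: M = m − 5 log₁₀ d + 5 = 5.23 − 5·2.1319 + 5 = -0.430
ΔM = M_A − M_B = 11.095 − (-0.430) = 11.525; smaller M is more luminous → Star B.
L ratio = 10^(0.4 |ΔM|) = 10^4.610 = 40730

Star B is more luminous, by a factor of 40700.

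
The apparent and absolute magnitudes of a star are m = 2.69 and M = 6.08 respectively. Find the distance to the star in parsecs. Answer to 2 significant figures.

d ≈ 2.1 pc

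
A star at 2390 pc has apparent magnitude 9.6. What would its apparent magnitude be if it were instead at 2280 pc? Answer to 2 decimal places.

m ≈ 9.50

Flux ∝ 1/d², so Δm = 5 log₁₀(d₂/d₁) = 5 log₁₀(2280/2390) = -0.102
m₂ = m₁ + Δm = 9.6 + (-0.102) = 9.498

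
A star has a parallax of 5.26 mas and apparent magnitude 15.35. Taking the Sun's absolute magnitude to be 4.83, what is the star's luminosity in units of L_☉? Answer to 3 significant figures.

d = 1/p = 1000/5.26 mas = 190.1 pc
M = m − 5 log₁₀ d + 5 = 15.35 − 5·2.2790 + 5 = 8.955
M − M_☉ = 8.955 − 4.83 = 4.125
L/L_☉ = 10^(−0.4 × 4.125) = 0.02239

L/L_☉ ≈ 0.0224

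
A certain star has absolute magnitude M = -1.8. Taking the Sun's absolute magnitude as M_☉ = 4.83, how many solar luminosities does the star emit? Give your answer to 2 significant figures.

L/L_☉ ≈ 450

M − M_☉ = -1.8 − 4.83 = -6.630
L/L_☉ = 10^(−0.4 (M − M_☉)) = 10^2.652 = 448.7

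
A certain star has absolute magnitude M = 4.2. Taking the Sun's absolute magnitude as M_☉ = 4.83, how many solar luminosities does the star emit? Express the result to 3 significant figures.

L/L_☉ ≈ 1.79

M − M_☉ = 4.2 − 4.83 = -0.630
L/L_☉ = 10^(−0.4 (M − M_☉)) = 10^0.252 = 1.786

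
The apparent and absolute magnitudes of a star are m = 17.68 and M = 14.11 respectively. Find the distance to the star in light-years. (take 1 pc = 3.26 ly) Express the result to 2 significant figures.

μ = m − M = 3.570
m − M = 5 log₁₀ d − 5
log₁₀ d = (m − M)/5 + 1 = 1.7140
d = 10^1.7140 = 51.76 pc
= 168.7 ly

d ≈ 170 ly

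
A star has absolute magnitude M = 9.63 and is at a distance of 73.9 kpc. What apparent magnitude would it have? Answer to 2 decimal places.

m ≈ 28.97

d = 73.9 kpc = 73900 pc
m = M + 5 log₁₀ d − 5 = 9.63 + 5·4.8686 − 5 = 28.973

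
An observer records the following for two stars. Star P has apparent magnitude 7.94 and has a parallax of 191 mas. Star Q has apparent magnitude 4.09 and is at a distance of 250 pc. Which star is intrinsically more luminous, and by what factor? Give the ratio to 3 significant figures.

Star Q is more luminous, by a factor of 79100.

Star P: p = 191 mas = 0.191″ → d = 1/p = 5.236 pc
Star P: M = m − 5 log₁₀ d + 5 = 7.94 − 5·0.7190 + 5 = 9.345
Star Q: M = m − 5 log₁₀ d + 5 = 4.09 − 5·2.3979 + 5 = -2.900
ΔM = M_P − M_Q = 9.345 − (-2.900) = 12.245; smaller M is more luminous → Star Q.
L ratio = 10^(0.4 |ΔM|) = 10^4.898 = 79060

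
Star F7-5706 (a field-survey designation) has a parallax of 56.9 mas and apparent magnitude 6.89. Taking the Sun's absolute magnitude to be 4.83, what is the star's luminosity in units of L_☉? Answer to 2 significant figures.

L/L_☉ ≈ 0.46

d = 1/p = 1000/56.9 mas = 17.57 pc
M = m − 5 log₁₀ d + 5 = 6.89 − 5·1.2449 + 5 = 5.666
M − M_☉ = 5.666 − 4.83 = 0.836
L/L_☉ = 10^(−0.4 × 0.836) = 0.4632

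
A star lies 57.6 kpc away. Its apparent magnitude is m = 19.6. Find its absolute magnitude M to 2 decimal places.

M ≈ 0.80

d = 57.6 kpc = 57600 pc
5 log₁₀(d/10 pc) = 5 log₁₀(57600) − 5 = 18.802
M = m − 5 log₁₀(d/10) = 19.6 − 18.802 = 0.798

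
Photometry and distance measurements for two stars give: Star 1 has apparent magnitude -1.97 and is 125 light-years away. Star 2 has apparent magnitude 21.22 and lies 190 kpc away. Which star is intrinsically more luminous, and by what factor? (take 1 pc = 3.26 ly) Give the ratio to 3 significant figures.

Star 1: d = 125 ly / 3.26 = 38.34 pc
Star 1: M = m − 5 log₁₀ d + 5 = -1.97 − 5·1.5837 + 5 = -4.888
Star 2: d = 190 kpc = 190000 pc
Star 2: M = m − 5 log₁₀ d + 5 = 21.22 − 5·5.2788 + 5 = -0.174
ΔM = M_1 − M_2 = -4.888 − (-0.174) = -4.715; smaller M is more luminous → Star 1.
L ratio = 10^(0.4 |ΔM|) = 10^1.886 = 76.89

Star 1 is more luminous, by a factor of 76.9.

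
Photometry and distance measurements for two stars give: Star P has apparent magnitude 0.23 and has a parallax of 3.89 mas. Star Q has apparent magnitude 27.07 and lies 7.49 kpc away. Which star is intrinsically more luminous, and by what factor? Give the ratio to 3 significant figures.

Star P is more luminous, by a factor of 6.41×10^7.

Star P: p = 3.89 mas = 3.89×10^-3″ → d = 1/p = 257.1 pc
Star P: M = m − 5 log₁₀ d + 5 = 0.23 − 5·2.4101 + 5 = -6.820
Star Q: d = 7.49 kpc = 7490 pc
Star Q: M = m − 5 log₁₀ d + 5 = 27.07 − 5·3.8745 + 5 = 12.698
ΔM = M_P − M_Q = -6.820 − (12.698) = -19.518; smaller M is more luminous → Star P.
L ratio = 10^(0.4 |ΔM|) = 10^7.807 = 6.414×10^7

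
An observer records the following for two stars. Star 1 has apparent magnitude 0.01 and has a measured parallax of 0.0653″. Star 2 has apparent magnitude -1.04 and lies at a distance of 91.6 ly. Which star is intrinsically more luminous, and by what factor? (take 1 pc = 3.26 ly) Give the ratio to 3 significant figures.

Star 2 is more luminous, by a factor of 8.85.

Star 1: d = 1/p = 1/0.0653″ = 15.31 pc
Star 1: M = m − 5 log₁₀ d + 5 = 0.01 − 5·1.1851 + 5 = -0.915
Star 2: d = 91.6 ly / 3.26 = 28.10 pc
Star 2: M = m − 5 log₁₀ d + 5 = -1.04 − 5·1.4487 + 5 = -3.283
ΔM = M_1 − M_2 = -0.915 − (-3.283) = 2.368; smaller M is more luminous → Star 2.
L ratio = 10^(0.4 |ΔM|) = 10^0.947 = 8.855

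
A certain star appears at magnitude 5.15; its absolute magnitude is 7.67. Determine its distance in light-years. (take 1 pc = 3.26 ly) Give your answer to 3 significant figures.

d ≈ 10.2 ly

Distance modulus: m − M = 5.15 − (7.67) = -2.520
m − M = 5 log₁₀ d − 5
log₁₀ d = (m − M)/5 + 1 = 0.4960
d = 10^0.4960 = 3.133 pc
= 10.21 ly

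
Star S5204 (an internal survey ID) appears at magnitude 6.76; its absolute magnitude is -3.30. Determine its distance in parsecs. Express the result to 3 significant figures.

Distance modulus: m − M = 6.76 − (-3.30) = 10.060
m − M = 5 log₁₀ d − 5
log₁₀ d = (m − M)/5 + 1 = 3.0120
d = 10^3.0120 = 1028 pc

d ≈ 1030 pc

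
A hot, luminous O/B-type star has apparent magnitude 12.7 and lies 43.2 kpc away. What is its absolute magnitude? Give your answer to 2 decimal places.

d = 43.2 kpc = 43200 pc
5 log₁₀(d/10 pc) = 5 log₁₀(43200) − 5 = 18.177
M = m − 5 log₁₀(d/10) = 12.7 − 18.177 = -5.477

M ≈ -5.48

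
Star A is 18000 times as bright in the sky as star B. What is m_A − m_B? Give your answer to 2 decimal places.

m_A − m_B ≈ -10.64

Pogson: Δm = −2.5 log₁₀(ratio) = −2.5 log₁₀(18000) = −2.5 × 4.2553 = -10.638
Star A is brighter, so it has the smaller magnitude: the difference is negative.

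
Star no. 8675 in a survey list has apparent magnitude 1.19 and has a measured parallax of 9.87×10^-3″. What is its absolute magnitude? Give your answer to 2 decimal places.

M ≈ -3.84

d = 1/p = 1/9.87×10^-3″ = 101.3 pc
5 log₁₀(d/10 pc) = 5 log₁₀(101.3) − 5 = 5.028
M = m − 5 log₁₀(d/10) = 1.19 − 5.028 = -3.838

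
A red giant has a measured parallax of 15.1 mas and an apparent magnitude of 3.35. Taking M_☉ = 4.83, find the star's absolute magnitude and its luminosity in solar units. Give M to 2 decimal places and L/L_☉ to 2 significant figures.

M ≈ -0.76; L/L_☉ ≈ 170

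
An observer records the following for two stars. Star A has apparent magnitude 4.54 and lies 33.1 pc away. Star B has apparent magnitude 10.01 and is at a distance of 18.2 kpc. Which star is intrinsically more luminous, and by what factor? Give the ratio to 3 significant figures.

Star A: M = m − 5 log₁₀ d + 5 = 4.54 − 5·1.5198 + 5 = 1.941
Star B: d = 18.2 kpc = 18200 pc
Star B: M = m − 5 log₁₀ d + 5 = 10.01 − 5·4.2601 + 5 = -6.290
ΔM = M_A − M_B = 1.941 − (-6.290) = 8.231; smaller M is more luminous → Star B.
L ratio = 10^(0.4 |ΔM|) = 10^3.292 = 1961

Star B is more luminous, by a factor of 1960.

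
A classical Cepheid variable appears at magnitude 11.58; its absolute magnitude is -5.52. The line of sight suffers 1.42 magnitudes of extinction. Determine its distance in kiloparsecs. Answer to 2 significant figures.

d ≈ 14 kpc

m − M = 5 log₁₀(d/10 pc) + A  ⇒  11.58 − (-5.52) − 1.42 = 5 log₁₀(d/10)
15.680 = 5 log₁₀(d/10)
log₁₀ d = (m − M − A)/5 + 1 = 4.1360
d = 10^4.1360 = 13680 pc
= 13.68 kpc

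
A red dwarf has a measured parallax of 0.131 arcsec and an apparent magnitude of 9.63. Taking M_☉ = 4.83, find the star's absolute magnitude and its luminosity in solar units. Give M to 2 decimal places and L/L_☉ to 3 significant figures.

M ≈ 10.22; L/L_☉ ≈ 7.01×10^-3

d = 1/p = 1/0.131″ = 7.634 pc
M = m − 5 log₁₀ d + 5 = 9.63 − 5·0.8827 + 5 = 10.216
M − M_☉ = 10.216 − 4.83 = 5.386
L/L_☉ = 10^(−0.4 × 5.386) = 7.006×10^-3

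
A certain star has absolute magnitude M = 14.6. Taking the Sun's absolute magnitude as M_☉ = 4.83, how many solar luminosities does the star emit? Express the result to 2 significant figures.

L/L_☉ ≈ 1.2×10^-4

M − M_☉ = 14.6 − 4.83 = 9.770
L/L_☉ = 10^(−0.4 (M − M_☉)) = 10^-3.908 = 1.236×10^-4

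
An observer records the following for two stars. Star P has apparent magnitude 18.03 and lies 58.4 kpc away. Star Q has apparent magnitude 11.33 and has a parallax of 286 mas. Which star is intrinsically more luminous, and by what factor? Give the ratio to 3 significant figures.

Star P: d = 58.4 kpc = 58400 pc
Star P: M = m − 5 log₁₀ d + 5 = 18.03 − 5·4.7664 + 5 = -0.802
Star Q: p = 286 mas = 0.286″ → d = 1/p = 3.497 pc
Star Q: M = m − 5 log₁₀ d + 5 = 11.33 − 5·0.5436 + 5 = 13.612
ΔM = M_P − M_Q = -0.802 − (13.612) = -14.414; smaller M is more luminous → Star P.
L ratio = 10^(0.4 |ΔM|) = 10^5.766 = 582900

Star P is more luminous, by a factor of 583000.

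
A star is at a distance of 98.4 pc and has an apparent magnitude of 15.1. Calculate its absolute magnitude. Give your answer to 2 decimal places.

5 log₁₀(d/10 pc) = 5 log₁₀(98.40) − 5 = 4.965
M = m − 5 log₁₀(d/10) = 15.1 − 4.965 = 10.135

M ≈ 10.14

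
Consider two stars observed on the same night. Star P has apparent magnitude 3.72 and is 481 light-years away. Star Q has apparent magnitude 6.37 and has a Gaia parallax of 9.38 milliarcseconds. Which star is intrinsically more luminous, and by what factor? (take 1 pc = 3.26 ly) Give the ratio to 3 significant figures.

Star P: d = 481 ly / 3.26 = 147.5 pc
Star P: M = m − 5 log₁₀ d + 5 = 3.72 − 5·2.1689 + 5 = -2.125
Star Q: p = 9.38 mas = 9.38×10^-3″ → d = 1/p = 106.6 pc
Star Q: M = m − 5 log₁₀ d + 5 = 6.37 − 5·2.0278 + 5 = 1.231
ΔM = M_P − M_Q = -2.125 − (1.231) = -3.356; smaller M is more luminous → Star P.
L ratio = 10^(0.4 |ΔM|) = 10^1.342 = 21.99

Star P is more luminous, by a factor of 22.0.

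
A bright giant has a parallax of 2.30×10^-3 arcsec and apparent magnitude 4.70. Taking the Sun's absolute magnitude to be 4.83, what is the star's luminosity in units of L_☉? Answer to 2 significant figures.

d = 1/p = 1/2.30×10^-3″ = 434.8 pc
M = m − 5 log₁₀ d + 5 = 4.70 − 5·2.6383 + 5 = -3.491
M − M_☉ = -3.491 − 4.83 = -8.321
L/L_☉ = 10^(−0.4 × -8.321) = 2131

L/L_☉ ≈ 2100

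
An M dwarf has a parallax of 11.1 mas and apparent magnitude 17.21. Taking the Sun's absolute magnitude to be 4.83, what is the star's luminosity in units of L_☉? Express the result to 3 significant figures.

L/L_☉ ≈ 9.06×10^-4

d = 1/p = 1000/11.1 mas = 90.09 pc
M = m − 5 log₁₀ d + 5 = 17.21 − 5·1.9547 + 5 = 12.437
M − M_☉ = 12.437 − 4.83 = 7.607
L/L_☉ = 10^(−0.4 × 7.607) = 9.065×10^-4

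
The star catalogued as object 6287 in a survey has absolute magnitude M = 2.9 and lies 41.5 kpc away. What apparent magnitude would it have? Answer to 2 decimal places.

m ≈ 20.99

d = 41.5 kpc = 41500 pc
m = M + 5 log₁₀ d − 5 = 2.9 + 5·4.6180 − 5 = 20.990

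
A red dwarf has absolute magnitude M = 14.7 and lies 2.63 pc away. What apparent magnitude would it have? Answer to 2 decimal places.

m = M + 5 log₁₀ d − 5 = 14.7 + 5·0.4200 − 5 = 11.800

m ≈ 11.80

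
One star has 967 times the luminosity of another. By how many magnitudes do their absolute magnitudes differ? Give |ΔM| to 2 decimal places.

|ΔM| ≈ 7.46

Pogson: ΔM = −2.5 log₁₀(ratio) = −2.5 log₁₀(967) = −2.5 × 2.9854 = -7.464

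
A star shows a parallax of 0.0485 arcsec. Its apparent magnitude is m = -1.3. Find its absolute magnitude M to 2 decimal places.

d = 1/p = 1/0.0485″ = 20.62 pc
5 log₁₀(d/10 pc) = 5 log₁₀(20.62) − 5 = 1.571
M = m − 5 log₁₀(d/10) = -1.3 − 1.571 = -2.871

M ≈ -2.87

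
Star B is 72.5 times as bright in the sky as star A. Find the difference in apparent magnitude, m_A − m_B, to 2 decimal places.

m_A − m_B ≈ 4.65

Pogson: Δm = −2.5 log₁₀(ratio) = −2.5 log₁₀(72.5) = −2.5 × 1.8603 = -4.651
Star B is brighter so has the smaller magnitude: m_A − m_B is positive.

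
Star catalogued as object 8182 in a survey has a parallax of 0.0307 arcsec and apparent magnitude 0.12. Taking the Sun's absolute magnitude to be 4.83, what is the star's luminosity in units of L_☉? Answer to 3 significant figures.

L/L_☉ ≈ 812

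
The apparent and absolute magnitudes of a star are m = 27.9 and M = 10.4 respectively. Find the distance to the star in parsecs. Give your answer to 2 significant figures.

Distance modulus: m − M = 27.9 − (10.4) = 17.500
m − M = 5 log₁₀ d − 5
log₁₀ d = (m − M)/5 + 1 = 4.5000
d = 10^4.5000 = 31620 pc

d ≈ 32000 pc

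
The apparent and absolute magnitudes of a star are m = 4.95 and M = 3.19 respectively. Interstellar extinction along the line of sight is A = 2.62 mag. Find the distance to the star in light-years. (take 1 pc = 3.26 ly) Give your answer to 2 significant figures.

m − M = 5 log₁₀(d/10 pc) + A  ⇒  4.95 − (3.19) − 2.62 = 5 log₁₀(d/10)
-0.860 = 5 log₁₀(d/10)
log₁₀ d = (m − M − A)/5 + 1 = 0.8280
d = 10^0.8280 = 6.730 pc
= 21.94 ly

d ≈ 22 ly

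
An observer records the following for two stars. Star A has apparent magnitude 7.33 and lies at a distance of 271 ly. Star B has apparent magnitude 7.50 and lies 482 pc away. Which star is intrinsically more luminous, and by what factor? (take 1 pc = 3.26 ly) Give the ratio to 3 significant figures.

Star A: d = 271 ly / 3.26 = 83.13 pc
Star A: M = m − 5 log₁₀ d + 5 = 7.33 − 5·1.9198 + 5 = 2.731
Star B: M = m − 5 log₁₀ d + 5 = 7.50 − 5·2.6830 + 5 = -0.915
ΔM = M_A − M_B = 2.731 − (-0.915) = 3.646; smaller M is more luminous → Star B.
L ratio = 10^(0.4 |ΔM|) = 10^1.459 = 28.75

Star B is more luminous, by a factor of 28.7.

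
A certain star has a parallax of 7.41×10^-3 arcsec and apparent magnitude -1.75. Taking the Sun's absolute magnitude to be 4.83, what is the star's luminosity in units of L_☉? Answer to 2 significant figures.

d = 1/p = 1/7.41×10^-3″ = 135.0 pc
M = m − 5 log₁₀ d + 5 = -1.75 − 5·2.1302 + 5 = -7.401
M − M_☉ = -7.401 − 4.83 = -12.231
L/L_☉ = 10^(−0.4 × -12.231) = 78050

L/L_☉ ≈ 78000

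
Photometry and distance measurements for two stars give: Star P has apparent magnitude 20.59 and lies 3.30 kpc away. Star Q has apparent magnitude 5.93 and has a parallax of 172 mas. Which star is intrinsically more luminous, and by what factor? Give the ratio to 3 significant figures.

Star Q is more luminous, by a factor of 2.27.

Star P: d = 3.30 kpc = 3300 pc
Star P: M = m − 5 log₁₀ d + 5 = 20.59 − 5·3.5185 + 5 = 7.997
Star Q: p = 172 mas = 0.172″ → d = 1/p = 5.814 pc
Star Q: M = m − 5 log₁₀ d + 5 = 5.93 − 5·0.7645 + 5 = 7.108
ΔM = M_P − M_Q = 7.997 − (7.108) = 0.890; smaller M is more luminous → Star Q.
L ratio = 10^(0.4 |ΔM|) = 10^0.356 = 2.269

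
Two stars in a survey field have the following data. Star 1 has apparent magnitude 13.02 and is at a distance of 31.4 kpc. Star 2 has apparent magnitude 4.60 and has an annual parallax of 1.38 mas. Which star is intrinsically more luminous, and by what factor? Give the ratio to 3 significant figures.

Star 1: d = 31.4 kpc = 31400 pc
Star 1: M = m − 5 log₁₀ d + 5 = 13.02 − 5·4.4969 + 5 = -4.465
Star 2: p = 1.38 mas = 1.38×10^-3″ → d = 1/p = 724.6 pc
Star 2: M = m − 5 log₁₀ d + 5 = 4.60 − 5·2.8601 + 5 = -4.701
ΔM = M_1 − M_2 = -4.465 − (-4.701) = 0.236; smaller M is more luminous → Star 2.
L ratio = 10^(0.4 |ΔM|) = 10^0.094 = 1.243

Star 2 is more luminous, by a factor of 1.24.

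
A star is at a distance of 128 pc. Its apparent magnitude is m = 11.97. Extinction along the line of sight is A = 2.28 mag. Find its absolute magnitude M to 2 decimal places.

M ≈ 4.15

5 log₁₀(d/10 pc) = 5 log₁₀(128.0) − 5 = 5.536
M = m − 5 log₁₀(d/10) − A = 11.97 − 5.536 − 2.28 = 4.154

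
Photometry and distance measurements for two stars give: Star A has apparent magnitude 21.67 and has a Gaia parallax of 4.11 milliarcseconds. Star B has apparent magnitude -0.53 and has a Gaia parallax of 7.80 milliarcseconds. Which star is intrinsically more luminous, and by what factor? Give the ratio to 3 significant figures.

Star A: p = 4.11 mas = 4.11×10^-3″ → d = 1/p = 243.3 pc
Star A: M = m − 5 log₁₀ d + 5 = 21.67 − 5·2.3862 + 5 = 14.739
Star B: p = 7.80 mas = 7.80×10^-3″ → d = 1/p = 128.2 pc
Star B: M = m − 5 log₁₀ d + 5 = -0.53 − 5·2.1079 + 5 = -6.070
ΔM = M_A − M_B = 14.739 − (-6.070) = 20.809; smaller M is more luminous → Star B.
L ratio = 10^(0.4 |ΔM|) = 10^8.323 = 2.106×10^8

Star B is more luminous, by a factor of 2.11×10^8.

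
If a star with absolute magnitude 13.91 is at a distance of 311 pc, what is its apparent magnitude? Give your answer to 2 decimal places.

m ≈ 21.37

m = M + 5 log₁₀ d − 5 = 13.91 + 5·2.4928 − 5 = 21.374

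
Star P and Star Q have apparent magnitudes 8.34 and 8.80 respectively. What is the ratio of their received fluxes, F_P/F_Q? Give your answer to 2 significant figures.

Magnitude difference = -0.46
Flux ratio = 10^(−0.4 Δm) = 10^(−0.4 × -0.46) = 10^0.184 = 1.528

F_P/F_Q ≈ 1.5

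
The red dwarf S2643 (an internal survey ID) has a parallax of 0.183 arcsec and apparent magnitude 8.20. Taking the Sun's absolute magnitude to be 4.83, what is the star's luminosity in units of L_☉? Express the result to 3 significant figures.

d = 1/p = 1/0.183″ = 5.464 pc
M = m − 5 log₁₀ d + 5 = 8.20 − 5·0.7375 + 5 = 9.512
M − M_☉ = 9.512 − 4.83 = 4.682
L/L_☉ = 10^(−0.4 × 4.682) = 0.01340

L/L_☉ ≈ 0.0134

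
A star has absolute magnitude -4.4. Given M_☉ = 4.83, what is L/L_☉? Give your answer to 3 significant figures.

L/L_☉ ≈ 4920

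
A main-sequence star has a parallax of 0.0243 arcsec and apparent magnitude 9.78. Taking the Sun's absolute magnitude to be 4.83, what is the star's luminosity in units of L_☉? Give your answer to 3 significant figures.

d = 1/p = 1/0.0243″ = 41.15 pc
M = m − 5 log₁₀ d + 5 = 9.78 − 5·1.6144 + 5 = 6.708
M − M_☉ = 6.708 − 4.83 = 1.878
L/L_☉ = 10^(−0.4 × 1.878) = 0.1773

L/L_☉ ≈ 0.177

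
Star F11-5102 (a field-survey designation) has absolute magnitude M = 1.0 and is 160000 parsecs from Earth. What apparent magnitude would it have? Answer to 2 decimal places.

m ≈ 22.02

m = M + 5 log₁₀ d − 5 = 1.0 + 5·5.2041 − 5 = 22.021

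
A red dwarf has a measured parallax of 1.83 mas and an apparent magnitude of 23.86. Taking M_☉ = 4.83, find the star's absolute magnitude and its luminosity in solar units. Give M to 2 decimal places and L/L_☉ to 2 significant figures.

M ≈ 15.17; L/L_☉ ≈ 7.3×10^-5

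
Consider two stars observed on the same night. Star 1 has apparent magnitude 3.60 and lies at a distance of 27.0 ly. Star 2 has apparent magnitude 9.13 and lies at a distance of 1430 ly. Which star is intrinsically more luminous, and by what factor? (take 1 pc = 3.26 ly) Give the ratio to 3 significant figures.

Star 1: d = 27.0 ly / 3.26 = 8.282 pc
Star 1: M = m − 5 log₁₀ d + 5 = 3.60 − 5·0.9181 + 5 = 4.009
Star 2: d = 1430 ly / 3.26 = 438.7 pc
Star 2: M = m − 5 log₁₀ d + 5 = 9.13 − 5·2.6421 + 5 = 0.919
ΔM = M_1 − M_2 = 4.009 − (0.919) = 3.090; smaller M is more luminous → Star 2.
L ratio = 10^(0.4 |ΔM|) = 10^1.236 = 17.22

Star 2 is more luminous, by a factor of 17.2.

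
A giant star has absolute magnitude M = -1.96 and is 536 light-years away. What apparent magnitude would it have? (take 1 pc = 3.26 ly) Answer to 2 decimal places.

m ≈ 4.12

d = 536 ly / 3.26 = 164.4 pc
m = M + 5 log₁₀ d − 5 = -1.96 + 5·2.2159 − 5 = 4.120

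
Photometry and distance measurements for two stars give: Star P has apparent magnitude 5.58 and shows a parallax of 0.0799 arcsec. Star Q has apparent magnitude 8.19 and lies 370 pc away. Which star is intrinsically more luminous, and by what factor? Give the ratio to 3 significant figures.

Star Q is more luminous, by a factor of 79.0.

Star P: d = 1/p = 1/0.0799″ = 12.52 pc
Star P: M = m − 5 log₁₀ d + 5 = 5.58 − 5·1.0975 + 5 = 5.093
Star Q: M = m − 5 log₁₀ d + 5 = 8.19 − 5·2.5682 + 5 = 0.349
ΔM = M_P − M_Q = 5.093 − (0.349) = 4.744; smaller M is more luminous → Star Q.
L ratio = 10^(0.4 |ΔM|) = 10^1.897 = 78.98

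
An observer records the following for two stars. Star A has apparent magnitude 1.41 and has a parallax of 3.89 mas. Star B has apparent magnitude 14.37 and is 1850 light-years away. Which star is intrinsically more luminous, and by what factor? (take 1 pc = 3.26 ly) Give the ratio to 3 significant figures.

Star A: p = 3.89 mas = 3.89×10^-3″ → d = 1/p = 257.1 pc
Star A: M = m − 5 log₁₀ d + 5 = 1.41 − 5·2.4101 + 5 = -5.640
Star B: d = 1850 ly / 3.26 = 567.5 pc
Star B: M = m − 5 log₁₀ d + 5 = 14.37 − 5·2.7540 + 5 = 5.600
ΔM = M_A − M_B = -5.640 − (5.600) = -11.240; smaller M is more luminous → Star A.
L ratio = 10^(0.4 |ΔM|) = 10^4.496 = 31350

Star A is more luminous, by a factor of 31300.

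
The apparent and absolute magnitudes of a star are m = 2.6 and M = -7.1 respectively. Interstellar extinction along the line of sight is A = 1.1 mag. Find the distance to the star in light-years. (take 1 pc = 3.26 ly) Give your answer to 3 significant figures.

d ≈ 1710 ly

m − M = 5 log₁₀(d/10 pc) + A  ⇒  2.6 − (-7.1) − 1.1 = 5 log₁₀(d/10)
8.600 = 5 log₁₀(d/10)
log₁₀ d = (m − M − A)/5 + 1 = 2.7200
d = 10^2.7200 = 524.8 pc
= 1711 ly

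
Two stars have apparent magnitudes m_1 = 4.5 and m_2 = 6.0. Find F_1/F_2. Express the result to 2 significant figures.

Magnitude difference = -1.5
Flux ratio = 10^(−0.4 Δm) = 10^(−0.4 × -1.5) = 10^0.600 = 3.981

F_1/F_2 ≈ 4.0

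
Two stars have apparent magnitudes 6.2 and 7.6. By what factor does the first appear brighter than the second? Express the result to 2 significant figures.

3.6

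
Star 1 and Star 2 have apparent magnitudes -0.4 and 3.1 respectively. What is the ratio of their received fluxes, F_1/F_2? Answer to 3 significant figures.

Magnitude difference = -3.5
Flux ratio = 10^(−0.4 Δm) = 10^(−0.4 × -3.5) = 10^1.400 = 25.12

F_1/F_2 ≈ 25.1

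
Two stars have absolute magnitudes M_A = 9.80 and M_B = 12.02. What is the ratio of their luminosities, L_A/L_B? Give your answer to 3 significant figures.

ΔM = M_A − M_B = -2.22
L_A/L_B = 10^(−0.4 ΔM) = 10^0.888 = 7.727

L_A/L_B ≈ 7.73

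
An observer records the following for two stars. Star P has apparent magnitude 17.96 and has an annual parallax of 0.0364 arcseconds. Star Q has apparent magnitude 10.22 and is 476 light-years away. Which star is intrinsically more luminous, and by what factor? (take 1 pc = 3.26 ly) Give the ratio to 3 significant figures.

Star Q is more luminous, by a factor of 35200.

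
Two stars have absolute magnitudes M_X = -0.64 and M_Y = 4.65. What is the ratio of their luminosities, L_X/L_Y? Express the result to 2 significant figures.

L_X/L_Y ≈ 130

ΔM = M_X − M_Y = -5.29
L_X/L_Y = 10^(−0.4 ΔM) = 10^2.116 = 130.6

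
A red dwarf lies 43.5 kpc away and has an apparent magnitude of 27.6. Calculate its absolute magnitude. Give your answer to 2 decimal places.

d = 43.5 kpc = 43500 pc
5 log₁₀(d/10 pc) = 5 log₁₀(43500) − 5 = 18.192
M = m − 5 log₁₀(d/10) = 27.6 − 18.192 = 9.408

M ≈ 9.41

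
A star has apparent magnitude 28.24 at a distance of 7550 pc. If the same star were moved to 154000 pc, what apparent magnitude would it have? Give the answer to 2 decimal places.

Flux ∝ 1/d², so Δm = 5 log₁₀(d₂/d₁) = 5 log₁₀(154000/7550) = 6.548
m₂ = m₁ + Δm = 28.24 + (6.548) = 34.788

m ≈ 34.79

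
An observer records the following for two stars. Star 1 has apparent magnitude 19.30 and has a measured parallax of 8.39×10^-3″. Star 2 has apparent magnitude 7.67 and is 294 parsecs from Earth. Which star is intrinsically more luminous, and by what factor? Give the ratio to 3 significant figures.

Star 2 is more luminous, by a factor of 273000.

Star 1: d = 1/p = 1/8.39×10^-3″ = 119.2 pc
Star 1: M = m − 5 log₁₀ d + 5 = 19.30 − 5·2.0762 + 5 = 13.919
Star 2: M = m − 5 log₁₀ d + 5 = 7.67 − 5·2.4683 + 5 = 0.328
ΔM = M_1 − M_2 = 13.919 − (0.328) = 13.591; smaller M is more luminous → Star 2.
L ratio = 10^(0.4 |ΔM|) = 10^5.436 = 273000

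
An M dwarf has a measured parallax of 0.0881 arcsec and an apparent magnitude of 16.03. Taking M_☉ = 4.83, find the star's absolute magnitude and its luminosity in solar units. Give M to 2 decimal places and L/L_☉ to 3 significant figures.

d = 1/p = 1/0.0881″ = 11.35 pc
M = m − 5 log₁₀ d + 5 = 16.03 − 5·1.0550 + 5 = 15.755
M − M_☉ = 15.755 − 4.83 = 10.925
L/L_☉ = 10^(−0.4 × 10.925) = 4.266×10^-5

M ≈ 15.75; L/L_☉ ≈ 4.27×10^-5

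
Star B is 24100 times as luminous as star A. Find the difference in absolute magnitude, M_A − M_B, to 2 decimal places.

M_A − M_B ≈ 10.96

Pogson: ΔM = −2.5 log₁₀(ratio) = −2.5 log₁₀(24100) = −2.5 × 4.3820 = -10.955
Star B is brighter so has the smaller magnitude: M_A − M_B is positive.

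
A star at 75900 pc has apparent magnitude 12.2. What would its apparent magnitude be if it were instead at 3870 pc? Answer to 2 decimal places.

Flux ∝ 1/d², so Δm = 5 log₁₀(d₂/d₁) = 5 log₁₀(3870/75900) = -6.463
m₂ = m₁ + Δm = 12.2 + (-6.463) = 5.737

m ≈ 5.74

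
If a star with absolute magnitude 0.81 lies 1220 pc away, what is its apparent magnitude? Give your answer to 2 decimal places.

m = M + 5 log₁₀ d − 5 = 0.81 + 5·3.0864 − 5 = 11.242

m ≈ 11.24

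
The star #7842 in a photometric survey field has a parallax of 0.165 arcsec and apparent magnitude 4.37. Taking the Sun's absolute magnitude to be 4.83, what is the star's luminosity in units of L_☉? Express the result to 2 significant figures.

d = 1/p = 1/0.165″ = 6.061 pc
M = m − 5 log₁₀ d + 5 = 4.37 − 5·0.7825 + 5 = 5.457
M − M_☉ = 5.457 − 4.83 = 0.627
L/L_☉ = 10^(−0.4 × 0.627) = 0.5611

L/L_☉ ≈ 0.56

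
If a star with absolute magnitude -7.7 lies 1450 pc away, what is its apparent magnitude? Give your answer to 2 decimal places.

m = M + 5 log₁₀ d − 5 = -7.7 + 5·3.1614 − 5 = 3.107

m ≈ 3.11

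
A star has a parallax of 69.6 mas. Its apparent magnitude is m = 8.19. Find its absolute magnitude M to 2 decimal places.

p = 69.6 mas = 0.0696″ → d = 1/p = 14.37 pc
5 log₁₀(d/10 pc) = 5 log₁₀(14.37) − 5 = 0.787
M = m − 5 log₁₀(d/10) = 8.19 − 0.787 = 7.403

M ≈ 7.40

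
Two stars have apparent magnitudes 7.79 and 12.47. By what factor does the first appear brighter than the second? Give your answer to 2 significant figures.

74

Δm = 7.79 − (12.47) = -4.68
Flux ratio = 10^(−0.4 Δm) = 10^(−0.4 × -4.68) = 10^1.872 = 74.47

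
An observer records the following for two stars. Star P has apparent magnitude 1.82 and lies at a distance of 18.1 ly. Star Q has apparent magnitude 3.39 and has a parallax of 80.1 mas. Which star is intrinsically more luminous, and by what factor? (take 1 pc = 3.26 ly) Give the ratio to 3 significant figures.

Star P: d = 18.1 ly / 3.26 = 5.552 pc
Star P: M = m − 5 log₁₀ d + 5 = 1.82 − 5·0.7445 + 5 = 3.098
Star Q: p = 80.1 mas = 0.0801″ → d = 1/p = 12.48 pc
Star Q: M = m − 5 log₁₀ d + 5 = 3.39 − 5·1.0964 + 5 = 2.908
ΔM = M_P − M_Q = 3.098 − (2.908) = 0.190; smaller M is more luminous → Star Q.
L ratio = 10^(0.4 |ΔM|) = 10^0.076 = 1.191

Star Q is more luminous, by a factor of 1.19.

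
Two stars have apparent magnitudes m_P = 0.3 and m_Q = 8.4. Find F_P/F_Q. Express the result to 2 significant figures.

F_P/F_Q ≈ 1700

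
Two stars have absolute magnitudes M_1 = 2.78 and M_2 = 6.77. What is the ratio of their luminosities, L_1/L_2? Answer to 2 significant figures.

L_1/L_2 ≈ 39

ΔM = M_1 − M_2 = -3.99
L_1/L_2 = 10^(−0.4 ΔM) = 10^1.596 = 39.45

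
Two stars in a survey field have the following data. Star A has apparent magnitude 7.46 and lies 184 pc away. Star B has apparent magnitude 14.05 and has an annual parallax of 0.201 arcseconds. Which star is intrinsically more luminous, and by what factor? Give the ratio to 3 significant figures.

Star A: M = m − 5 log₁₀ d + 5 = 7.46 − 5·2.2648 + 5 = 1.136
Star B: d = 1/p = 1/0.201″ = 4.975 pc
Star B: M = m − 5 log₁₀ d + 5 = 14.05 − 5·0.6968 + 5 = 15.566
ΔM = M_A − M_B = 1.136 − (15.566) = -14.430; smaller M is more luminous → Star A.
L ratio = 10^(0.4 |ΔM|) = 10^5.772 = 591600

Star A is more luminous, by a factor of 592000.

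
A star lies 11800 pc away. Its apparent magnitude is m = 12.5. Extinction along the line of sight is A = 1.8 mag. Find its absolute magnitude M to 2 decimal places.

M ≈ -4.66

5 log₁₀(d/10 pc) = 5 log₁₀(11800) − 5 = 15.359
M = m − 5 log₁₀(d/10) − A = 12.5 − 15.359 − 1.8 = -4.659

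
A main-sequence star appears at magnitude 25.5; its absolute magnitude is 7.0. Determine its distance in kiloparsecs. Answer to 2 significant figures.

d ≈ 50 kpc

μ = m − M = 18.500
m − M = 5 log₁₀ d − 5
log₁₀ d = (m − M)/5 + 1 = 4.7000
d = 10^4.7000 = 50120 pc
= 50.12 kpc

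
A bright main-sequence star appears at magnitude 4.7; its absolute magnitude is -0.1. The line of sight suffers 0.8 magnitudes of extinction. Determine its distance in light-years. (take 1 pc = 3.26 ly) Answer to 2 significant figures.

d ≈ 210 ly

m − M = 5 log₁₀(d/10 pc) + A  ⇒  4.7 − (-0.1) − 0.8 = 5 log₁₀(d/10)
4.000 = 5 log₁₀(d/10)
log₁₀ d = (m − M − A)/5 + 1 = 1.8000
d = 10^1.8000 = 63.10 pc
= 205.7 ly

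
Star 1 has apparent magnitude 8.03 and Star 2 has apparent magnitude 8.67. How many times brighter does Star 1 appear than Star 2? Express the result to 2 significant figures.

1.8

Δm = 8.03 − (8.67) = -0.64
Flux ratio = 10^(−0.4 Δm) = 10^(−0.4 × -0.64) = 10^0.256 = 1.803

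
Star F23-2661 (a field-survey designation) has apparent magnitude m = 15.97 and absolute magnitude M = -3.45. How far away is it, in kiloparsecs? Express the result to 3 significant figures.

d ≈ 76.6 kpc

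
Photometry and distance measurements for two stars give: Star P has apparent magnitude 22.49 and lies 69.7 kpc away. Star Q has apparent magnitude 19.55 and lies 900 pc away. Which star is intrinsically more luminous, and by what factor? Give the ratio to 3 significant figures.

Star P: d = 69.7 kpc = 69700 pc
Star P: M = m − 5 log₁₀ d + 5 = 22.49 − 5·4.8432 + 5 = 3.274
Star Q: M = m − 5 log₁₀ d + 5 = 19.55 − 5·2.9542 + 5 = 9.779
ΔM = M_P − M_Q = 3.274 − (9.779) = -6.505; smaller M is more luminous → Star P.
L ratio = 10^(0.4 |ΔM|) = 10^2.602 = 399.9

Star P is more luminous, by a factor of 400.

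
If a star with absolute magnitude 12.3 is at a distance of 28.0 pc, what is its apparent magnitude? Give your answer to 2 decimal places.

m = M + 5 log₁₀ d − 5 = 12.3 + 5·1.4472 − 5 = 14.536

m ≈ 14.54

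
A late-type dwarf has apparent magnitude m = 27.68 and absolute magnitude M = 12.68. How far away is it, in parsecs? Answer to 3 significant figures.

d ≈ 10000 pc

μ = m − M = 15.000
m − M = 5 log₁₀ d − 5
log₁₀ d = (m − M)/5 + 1 = 4.0000
d = 10^4.0000 = 10000 pc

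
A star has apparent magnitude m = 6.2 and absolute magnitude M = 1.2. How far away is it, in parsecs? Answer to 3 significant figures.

d ≈ 100 pc

μ = m − M = 5.000
m − M = 5 log₁₀ d − 5
log₁₀ d = (m − M)/5 + 1 = 2.0000
d = 10^2.0000 = 100.0 pc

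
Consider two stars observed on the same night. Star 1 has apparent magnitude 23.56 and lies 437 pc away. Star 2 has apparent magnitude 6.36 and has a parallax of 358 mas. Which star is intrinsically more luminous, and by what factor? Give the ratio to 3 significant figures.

Star 2 is more luminous, by a factor of 310.

Star 1: M = m − 5 log₁₀ d + 5 = 23.56 − 5·2.6405 + 5 = 15.358
Star 2: p = 358 mas = 0.358″ → d = 1/p = 2.793 pc
Star 2: M = m − 5 log₁₀ d + 5 = 6.36 − 5·0.4461 + 5 = 9.129
ΔM = M_1 − M_2 = 15.358 − (9.129) = 6.228; smaller M is more luminous → Star 2.
L ratio = 10^(0.4 |ΔM|) = 10^2.491 = 309.9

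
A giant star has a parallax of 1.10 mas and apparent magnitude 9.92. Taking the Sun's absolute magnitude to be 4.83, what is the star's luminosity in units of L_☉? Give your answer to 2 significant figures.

L/L_☉ ≈ 76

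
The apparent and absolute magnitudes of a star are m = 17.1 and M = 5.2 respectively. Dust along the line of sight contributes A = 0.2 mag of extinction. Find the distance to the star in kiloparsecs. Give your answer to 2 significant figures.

m − M = 5 log₁₀(d/10 pc) + A  ⇒  17.1 − (5.2) − 0.2 = 5 log₁₀(d/10)
11.700 = 5 log₁₀(d/10)
log₁₀ d = (m − M − A)/5 + 1 = 3.3400
d = 10^3.3400 = 2188 pc
= 2.188 kpc

d ≈ 2.2 kpc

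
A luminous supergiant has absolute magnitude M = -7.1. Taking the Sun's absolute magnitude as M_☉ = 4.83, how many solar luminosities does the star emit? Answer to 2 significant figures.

M − M_☉ = -7.1 − 4.83 = -11.930
L/L_☉ = 10^(−0.4 (M − M_☉)) = 10^4.772 = 59160

L/L_☉ ≈ 59000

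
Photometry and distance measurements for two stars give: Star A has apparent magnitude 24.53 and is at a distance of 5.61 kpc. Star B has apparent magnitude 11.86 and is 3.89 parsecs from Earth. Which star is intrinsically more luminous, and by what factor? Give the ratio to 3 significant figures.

Star A: d = 5.61 kpc = 5610 pc
Star A: M = m − 5 log₁₀ d + 5 = 24.53 − 5·3.7490 + 5 = 10.785
Star B: M = m − 5 log₁₀ d + 5 = 11.86 − 5·0.5899 + 5 = 13.910
ΔM = M_A − M_B = 10.785 − (13.910) = -3.125; smaller M is more luminous → Star A.
L ratio = 10^(0.4 |ΔM|) = 10^1.250 = 17.78

Star A is more luminous, by a factor of 17.8.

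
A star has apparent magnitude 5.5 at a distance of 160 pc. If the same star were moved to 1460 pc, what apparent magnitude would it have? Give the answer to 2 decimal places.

Flux ∝ 1/d², so Δm = 5 log₁₀(d₂/d₁) = 5 log₁₀(1460/160) = 4.801
m₂ = m₁ + Δm = 5.5 + (4.801) = 10.301

m ≈ 10.30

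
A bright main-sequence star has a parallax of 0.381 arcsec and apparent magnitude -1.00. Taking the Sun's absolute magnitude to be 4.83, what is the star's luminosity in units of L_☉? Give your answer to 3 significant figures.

L/L_☉ ≈ 14.8

d = 1/p = 1/0.381″ = 2.625 pc
M = m − 5 log₁₀ d + 5 = -1.00 − 5·0.4191 + 5 = 1.905
M − M_☉ = 1.905 − 4.83 = -2.925
L/L_☉ = 10^(−0.4 × -2.925) = 14.80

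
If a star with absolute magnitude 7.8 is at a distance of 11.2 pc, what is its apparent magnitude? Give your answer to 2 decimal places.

m ≈ 8.05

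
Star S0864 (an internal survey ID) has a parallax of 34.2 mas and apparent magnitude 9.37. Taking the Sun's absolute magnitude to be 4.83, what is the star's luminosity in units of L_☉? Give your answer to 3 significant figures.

L/L_☉ ≈ 0.131

d = 1/p = 1000/34.2 mas = 29.24 pc
M = m − 5 log₁₀ d + 5 = 9.37 − 5·1.4660 + 5 = 7.040
M − M_☉ = 7.040 − 4.83 = 2.210
L/L_☉ = 10^(−0.4 × 2.210) = 0.1306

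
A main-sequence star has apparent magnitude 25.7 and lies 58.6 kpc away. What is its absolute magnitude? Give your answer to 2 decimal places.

M ≈ 6.86

d = 58.6 kpc = 58600 pc
5 log₁₀(d/10 pc) = 5 log₁₀(58600) − 5 = 18.839
M = m − 5 log₁₀(d/10) = 25.7 − 18.839 = 6.861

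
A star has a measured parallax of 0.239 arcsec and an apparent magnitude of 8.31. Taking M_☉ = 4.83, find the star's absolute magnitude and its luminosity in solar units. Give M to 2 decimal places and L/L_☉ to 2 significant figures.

M ≈ 10.20; L/L_☉ ≈ 7.1×10^-3

d = 1/p = 1/0.239″ = 4.184 pc
M = m − 5 log₁₀ d + 5 = 8.31 − 5·0.6216 + 5 = 10.202
M − M_☉ = 10.202 − 4.83 = 5.372
L/L_☉ = 10^(−0.4 × 5.372) = 7.099×10^-3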